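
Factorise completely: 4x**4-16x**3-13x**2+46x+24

Testing divisors of the constant over divisors of the leading coefficient, x = 4 is a root, so (x-4) divides it; the quotient is 4x**3-13x-6.
Then x = 2 is a root, so (x-2) is a factor; dividing leaves 4x**2+8x+3.
The remaining quadratic factors as (2x+1)(2x+3).

(2x+1)(2x+3)(x-2)(x-4)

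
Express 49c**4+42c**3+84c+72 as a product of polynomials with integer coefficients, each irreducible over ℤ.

(7c+6)(7c**3+12)

Group as (49c**4+84c) + (42c**3+72) = 7c(7c**3+12) + 6(7c**3+12).
Both groups share the factor (7c**3+12).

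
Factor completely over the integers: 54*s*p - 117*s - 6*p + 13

Group as (54*s*p - 117*s) + (-6*p + 13) = 9*s*(6*p - 13) - (6*p - 13).
Both groups share the factor (6*p - 13).

(6*p - 13)*(9*s - 1)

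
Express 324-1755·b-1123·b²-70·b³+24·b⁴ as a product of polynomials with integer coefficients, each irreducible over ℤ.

(4·b+9)·(6·b-1)·(b+4)·(b-9)

Among the possible rational roots, b = -4 is a root, giving the factor (b+4) and quotient 24·b³-166·b²-459·b+81.
Continuing, b = 1/6 is a root, so (6·b-1) divides it; the quotient is 4·b²-27·b-81.
The remaining quadratic factors as (b-9)(4·b+9).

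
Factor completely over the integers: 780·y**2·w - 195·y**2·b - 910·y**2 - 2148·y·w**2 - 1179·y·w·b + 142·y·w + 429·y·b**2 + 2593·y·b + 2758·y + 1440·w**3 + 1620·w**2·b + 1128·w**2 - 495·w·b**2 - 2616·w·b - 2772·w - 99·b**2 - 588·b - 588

Group: 5·y·(156·y·w - 39·y·b - 182·y - 180·w**2 + 45·w·b + 174·w + 9·b + 42) + (-8·w - 11·b - 14)·(156·y·w - 39·y·b - 182·y - 180·w**2 + 45·w·b + 174·w + 9·b + 42); both groups contain (156·y·w - 39·y·b - 182·y - 180·w**2 + 45·w·b + 174·w + 9·b + 42), so (5·y - 8·w - 11·b - 14) is a factor with cofactor 156·y·w - 39·y·b - 182·y - 180·w**2 + 45·w·b + 174·w + 9·b + 42.
The cofactor groups again: 156·y·w - 39·y·b - 182·y - 180·w**2 + 45·w·b + 174·w + 9·b + 42 = 13·y·(12·w - 3·b - 14) + (-15·w - 3)·(12·w - 3·b - 14); both groups contain (12·w - 3·b - 14), giving (13·y - 15·w - 3)·(12·w - 3·b - 14).

(5·y - 8·w - 11·b - 14)·(13·y - 15·w - 3)·(12·w - 3·b - 14)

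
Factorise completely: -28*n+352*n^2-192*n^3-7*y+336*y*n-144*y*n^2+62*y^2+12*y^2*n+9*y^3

Group: 9*y*(y^2+7*y-16*n^2+28*n) + (12*n-1)*(y^2+7*y-16*n^2+28*n); both groups contain (y^2+7*y-16*n^2+28*n), so (9*y+12*n-1) is a factor with cofactor y^2+7*y-16*n^2+28*n.
The cofactor groups again: y^2+7*y-16*n^2+28*n = y*(y-4*n+7) + 4*n*(y-4*n+7); both groups contain (y-4*n+7), giving (y+4*n)*(y-4*n+7).

(y-4*n+7)*(9*y+12*n-1)*(y+4*n)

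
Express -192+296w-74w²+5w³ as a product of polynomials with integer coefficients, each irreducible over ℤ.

Trying the rational-root candidates, w = 4/5 is a root, giving the factor (5w-4) and quotient w²-14w+48.
The remaining quadratic factors as (w-6)(w-8).

(5w-4)(w-6)(w-8)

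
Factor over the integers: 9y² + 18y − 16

(3y + 8)(3y − 2)

Need a pair with product 9·(−16) = −144 and sum 18: that's 24 and −6.
Split the middle term: 9y² + 24y − 6y − 16 = 3y(3y + 8) − 2(3y + 8).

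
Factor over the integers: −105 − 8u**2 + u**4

(u**2 + 7)(u**2 − 15)

Substitute w = u**2 to get a quadratic in w, then factor.
u**2 + 7 is irreducible over ℤ (always positive, so no real roots).
u**2 − 15 is irreducible over ℤ (15 is not a perfect square).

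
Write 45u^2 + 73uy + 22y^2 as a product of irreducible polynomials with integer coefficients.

(5u + 2y)(9u + 11y)

Group: 9u(5u + 2y) + 11y(5u + 2y); both groups contain (5u + 2y).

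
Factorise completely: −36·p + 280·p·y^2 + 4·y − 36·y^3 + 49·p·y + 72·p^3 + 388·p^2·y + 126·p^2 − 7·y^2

Group: 4·p·(18·p^2 + 79·p·y + 36·p − 9·y^2 − 4·y) + (4·y − 1)·(18·p^2 + 79·p·y + 36·p − 9·y^2 − 4·y); both groups contain (18·p^2 + 79·p·y + 36·p − 9·y^2 − 4·y), so (4·p + 4·y − 1) is a factor with cofactor 18·p^2 + 79·p·y + 36·p − 9·y^2 − 4·y.
The cofactor groups again: 18·p^2 + 79·p·y + 36·p − 9·y^2 − 4·y = 2·p·(9·p − y) + (9·y + 4)·(9·p − y); both groups contain (9·p − y), giving (2·p + 9·y + 4)·(9·p − y).

(2·p + 9·y + 4)·(4·p + 4·y − 1)·(9·p − y)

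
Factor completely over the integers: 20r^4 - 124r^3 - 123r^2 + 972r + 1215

(2r + 3)(2r - 9)(5r + 9)(r - 5)

Among the possible rational roots, r = -3/2 is a root, so (2r + 3) is a factor; dividing leaves 10r^3 - 77r^2 + 54r + 405.
Next, r = 9/2 is a root, so (2r - 9) is a factor; dividing leaves 5r^2 - 16r - 45.
The remaining quadratic factors as (5r + 9)(r - 5).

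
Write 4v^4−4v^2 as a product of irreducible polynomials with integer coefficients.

4v^2(v+1)(v−1)

Pull out the common factor 4v^2, leaving v^2−1.
Recognize a difference of squares with the parts v and 1.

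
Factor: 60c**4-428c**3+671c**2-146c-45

Trying the rational-root candidates, c = 1/2 is a root, so (2c-1) divides it; the quotient is 30c**3-199c**2+236c+45.
Then c = 5 is a root, so (c-5) divides it; the quotient is 30c**2-49c-9.
The remaining quadratic factors as (5c-9)(6c+1).

(2c-1)(5c-9)(6c+1)(c-5)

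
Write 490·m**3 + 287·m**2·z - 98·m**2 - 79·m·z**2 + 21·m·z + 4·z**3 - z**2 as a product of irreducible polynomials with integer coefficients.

Group: 5·m·(98·m**2 - 21·m·z + z**2) + (4·z - 1)·(98·m**2 - 21·m·z + z**2); both groups contain (98·m**2 - 21·m·z + z**2), so (5·m + 4·z - 1) is a factor with cofactor 98·m**2 - 21·m·z + z**2.
The cofactor groups again: 98·m**2 - 21·m·z + z**2 = 14·m·(7·m - z) - z·(7·m - z); both groups contain (7·m - z), giving (14·m - z)·(7·m - z).

(14·m - z)·(5·m + 4·z - 1)·(7·m - z)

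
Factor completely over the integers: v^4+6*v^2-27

Substitute u = v^2 to get a quadratic in u, then factor.
v^2+9 is irreducible over ℤ (sum of squares).
v^2-3 is irreducible over ℤ (3 is not a perfect square).

(v^2+9)*(v^2-3)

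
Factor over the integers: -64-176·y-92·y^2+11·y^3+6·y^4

(2·y+1)·(3·y+4)·(y+4)·(y-4)

Testing divisors of the constant over divisors of the leading coefficient, y = -4 is a root, so (y+4) divides it; the quotient is 6·y^3-13·y^2-40·y-16.
Then y = 4 is a root, giving the factor (y-4) and quotient 6·y^2+11·y+4.
The remaining quadratic factors as (2·y+1)(3·y+4).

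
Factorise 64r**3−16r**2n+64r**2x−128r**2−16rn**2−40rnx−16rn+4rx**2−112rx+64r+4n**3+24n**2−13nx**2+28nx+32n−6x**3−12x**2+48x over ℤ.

(4r−2n−x−4)(4r−n+2x−4)(4r+2n+3x)

Group: 4r(16r**2−12rn+4rx−32r+2n**2−3nx+12n−2x**2−4x+16) + (2n+3x)(16r**2−12rn+4rx−32r+2n**2−3nx+12n−2x**2−4x+16); both groups contain (16r**2−12rn+4rx−32r+2n**2−3nx+12n−2x**2−4x+16), so (4r+2n+3x) is a factor with cofactor 16r**2−12rn+4rx−32r+2n**2−3nx+12n−2x**2−4x+16.
The cofactor groups again: 16r**2−12rn+4rx−32r+2n**2−3nx+12n−2x**2−4x+16 = 4r(4r−n+2x−4) + (−2n−x−4)(4r−n+2x−4); both groups contain (4r−n+2x−4), giving (4r−2n−x−4)(4r−n+2x−4).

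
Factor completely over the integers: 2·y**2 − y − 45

(2·y + 9)·(y − 5)

Need a pair with product 2·(−45) = −90 and sum −1: that's −10 and 9.
Split the middle term: 2·y**2 − 10·y + 9·y − 45 = 2·y·(y − 5) + 9·(y − 5).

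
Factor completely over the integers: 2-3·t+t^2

Two integers with product 2 and sum -3 are -2 and -1.

(t-1)·(t-2)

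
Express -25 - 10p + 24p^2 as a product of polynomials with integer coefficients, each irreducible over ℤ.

Need a pair with product 24·(-25) = -600 and sum -10: that's 20 and -30.
Split the middle term: 24p^2 + 20p - 30p - 25 = 4p(6p + 5) - 5(6p + 5).

(4p - 5)(6p + 5)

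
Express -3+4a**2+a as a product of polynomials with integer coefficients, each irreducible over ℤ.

(4a-3)(a+1)

Need a pair with product 4·(-3) = -12 and sum 1: that's 4 and -3.
Split the middle term: 4a**2+4a - 3a-3 = 4a(a+1) - 3(a+1).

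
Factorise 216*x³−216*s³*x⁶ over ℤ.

Every term has a factor of 216*x³; factoring it out leaves −s³*x³+1.
Recognize a difference of cubes with the parts 1 and s*x.

−216*x³*(s*x−1)*(s²*x²+s*x+1)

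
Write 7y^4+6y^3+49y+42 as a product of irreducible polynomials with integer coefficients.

(7y+6)(y^3+7)

Group as (7y^4+49y) + (6y^3+42) = 7y(y^3+7) + 6(y^3+7).
Both groups share the factor (y^3+7).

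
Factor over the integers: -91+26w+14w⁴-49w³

Group as (14w⁴+26w) + (-49w³-91) = 2w(7w³+13) - 7(7w³+13).
Both groups share the factor (7w³+13).

(2w-7)(7w³+13)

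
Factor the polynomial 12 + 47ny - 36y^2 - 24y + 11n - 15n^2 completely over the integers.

Group: -5n(3n - 4y - 4) + (9y - 3)(3n - 4y - 4); both groups contain (3n - 4y - 4).

-(3n - 4y - 4)(5n - 9y + 3)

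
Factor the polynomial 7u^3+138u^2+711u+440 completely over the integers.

Trying the rational-root candidates, u = -11 is a root, so (u+11) divides it; the quotient is 7u^2+61u+40.
The remaining quadratic factors as (u+8)(7u+5).

(7u+5)(u+11)(u+8)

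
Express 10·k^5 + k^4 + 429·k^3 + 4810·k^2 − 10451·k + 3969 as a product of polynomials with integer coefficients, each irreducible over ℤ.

(2·k − 1)·(5·k − 7)·(k + 7)·(k^2 − 5·k + 81)

Testing divisors of the constant over divisors of the leading coefficient, k = −7 is a root, so (k + 7) divides it; the quotient is 10·k^4 − 69·k^3 + 912·k^2 − 1574·k + 567.
Then k = 1/2 is a root, giving the factor (2·k − 1) and quotient 5·k^3 − 32·k^2 + 440·k − 567.
Continuing, k = 7/5 is a root, so (5·k − 7) divides it; the quotient is k^2 − 5·k + 81.
The quadratic k^2 − 5·k + 81 has discriminant −299 < 0 and is irreducible over ℤ.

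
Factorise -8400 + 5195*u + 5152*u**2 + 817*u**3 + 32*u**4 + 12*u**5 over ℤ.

(2*u + 7)*(6*u - 5)*(u + 3)*(u**2 - 3*u + 80)

By the rational root theorem, u = 5/6 is a root, giving the factor (6*u - 5) and quotient 2*u**4 + 7*u**3 + 142*u**2 + 977*u + 1680.
Next, u = -3 is a root, so (u + 3) divides it; the quotient is 2*u**3 + u**2 + 139*u + 560.
Next, u = -7/2 is a root, so (2*u + 7) divides it; the quotient is u**2 - 3*u + 80.
The quadratic u**2 - 3*u + 80 has discriminant -311 < 0 and is irreducible over ℤ.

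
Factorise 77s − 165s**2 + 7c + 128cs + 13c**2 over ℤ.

(13c − 15s + 7)(c + 11s)

Group: 13c(c + 11s) + (−15s + 7)(c + 11s); both groups contain (c + 11s).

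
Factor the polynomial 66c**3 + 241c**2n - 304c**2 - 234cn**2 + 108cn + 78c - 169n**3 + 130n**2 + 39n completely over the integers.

Group: 2c(33c**2 + 104cn - 152c - 169n**2 + 130n + 39) + n(33c**2 + 104cn - 152c - 169n**2 + 130n + 39); both groups contain (33c**2 + 104cn - 152c - 169n**2 + 130n + 39), so (2c + n) is a factor with cofactor 33c**2 + 104cn - 152c - 169n**2 + 130n + 39.
The cofactor groups again: 33c**2 + 104cn - 152c - 169n**2 + 130n + 39 = 11c(3c + 13n - 13) + (-13n - 3)(3c + 13n - 13); both groups contain (3c + 13n - 13), giving (11c - 13n - 3)(3c + 13n - 13).

(11c - 13n - 3)(2c + n)(3c + 13n - 13)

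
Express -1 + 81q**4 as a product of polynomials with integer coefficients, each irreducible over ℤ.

Difference of squares twice: with A = 3q and B = 1, A⁴ − B⁴ = (A² − B²)(A² + B²), and A² − B² factors again.

(3q + 1)(3q - 1)(9q**2 + 1)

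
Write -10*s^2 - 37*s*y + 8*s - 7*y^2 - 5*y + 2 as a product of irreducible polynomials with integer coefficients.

Group: -5*s*(2*s + 7*y - 2) + (-y - 1)*(2*s + 7*y - 2); both groups contain (2*s + 7*y - 2).

-(2*s + 7*y - 2)*(5*s + y + 1)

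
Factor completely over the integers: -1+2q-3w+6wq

(2q-1)(3w+1)

Group as (6wq-3w) + (2q-1) = 3w(2q-1) + (2q-1).
Both groups share the factor (2q-1).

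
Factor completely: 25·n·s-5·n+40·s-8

Group as (25·n·s-5·n) + (40·s-8) = 5·n·(5·s-1) + 8·(5·s-1).
Both groups share the factor (5·s-1).

(5·n+8)·(5·s-1)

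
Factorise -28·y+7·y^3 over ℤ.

7·y·(y+2)·(y-2)

Every term has a factor of 7·y. Then y^2-4 = (y)² − (2)².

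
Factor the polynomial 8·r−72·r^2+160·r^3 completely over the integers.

8·r·(4·r−1)·(5·r−1)

Pull out the common factor 8·r, then factor the remaining trinomial.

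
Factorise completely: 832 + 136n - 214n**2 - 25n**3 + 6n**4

Testing divisors of the constant over divisors of the leading coefficient, n = 13/6 is a root, so (6n - 13) divides it; the quotient is n**3 - 2n**2 - 40n - 64.
Next, n = -4 is a root, so (n + 4) is a factor; dividing leaves n**2 - 6n - 16.
The remaining quadratic factors as (n + 2)(n - 8).

(6n - 13)(n + 2)(n + 4)(n - 8)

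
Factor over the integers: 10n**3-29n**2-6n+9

(2n-1)(5n+3)(n-3)

Trying the rational-root candidates, n = -3/5 is a root, so (5n+3) divides it; the quotient is 2n**2-7n+3.
The remaining quadratic factors as (2n-1)(n-3).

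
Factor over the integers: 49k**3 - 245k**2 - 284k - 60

(7k + 2)(7k + 5)(k - 6)

Testing divisors of the constant over divisors of the leading coefficient, k = -5/7 is a root, so (7k + 5) divides it; the quotient is 7k**2 - 40k - 12.
The remaining quadratic factors as (7k + 2)(k - 6).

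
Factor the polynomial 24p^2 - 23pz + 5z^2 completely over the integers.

(3p - z)(8p - 5z)

Group: 8p(3p - z) - 5z(3p - z); both groups contain (3p - z).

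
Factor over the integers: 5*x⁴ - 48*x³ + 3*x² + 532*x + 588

Testing divisors of the constant over divisors of the leading coefficient, x = -7/5 is a root, so (5*x + 7) is a factor; dividing leaves x³ - 11*x² + 16*x + 84.
Next, x = -2 is a root, giving the factor (x + 2) and quotient x² - 13*x + 42.
The remaining quadratic factors as (x - 6)(x - 7).

(5*x + 7)*(x + 2)*(x - 6)*(x - 7)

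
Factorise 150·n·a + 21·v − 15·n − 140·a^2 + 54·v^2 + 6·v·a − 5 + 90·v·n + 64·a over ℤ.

Group: 9·v·(6·v + 10·a − 1) + (15·n − 14·a + 5)·(6·v + 10·a − 1); both groups contain (6·v + 10·a − 1).

(9·v + 15·n − 14·a + 5)·(6·v + 10·a − 1)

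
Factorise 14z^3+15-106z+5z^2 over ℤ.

(2z-5)(7z-1)(z+3)

Trying the rational-root candidates, z = 1/7 is a root, giving the factor (7z-1) and quotient 2z^2+z-15.
The remaining quadratic factors as (2z-5)(z+3).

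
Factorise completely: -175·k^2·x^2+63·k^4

Pull out the common factor 7·k^2; 9·k^2-25·x^2 is a difference of squares.

7·k^2·(3·k+5·x)·(3·k-5·x)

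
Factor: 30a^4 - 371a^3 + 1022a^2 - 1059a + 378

(5a - 6)(6a - 7)(a - 1)(a - 9)

Trying the rational-root candidates, a = 6/5 is a root, so (5a - 6) divides it; the quotient is 6a^3 - 67a^2 + 124a - 63.
Then a = 9 is a root, giving the factor (a - 9) and quotient 6a^2 - 13a + 7.
The remaining quadratic factors as (6a - 7)(a - 1).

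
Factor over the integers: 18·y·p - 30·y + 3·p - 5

Group as (18·y·p - 30·y) + (3·p - 5) = 6·y·(3·p - 5) + (3·p - 5).
Both groups share the factor (3·p - 5).

(3·p - 5)·(6·y + 1)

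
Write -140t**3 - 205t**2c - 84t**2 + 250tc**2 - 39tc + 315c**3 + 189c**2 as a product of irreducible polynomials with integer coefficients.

Group: 7t(-20t**2 - 55tc - 12t - 35c**2 - 21c) - 9c(-20t**2 - 55tc - 12t - 35c**2 - 21c); both groups contain (-20t**2 - 55tc - 12t - 35c**2 - 21c), so (7t - 9c) is a factor with cofactor -20t**2 - 55tc - 12t - 35c**2 - 21c.
The cofactor groups again: -20t**2 - 55tc - 12t - 35c**2 - 21c = -5t(4t + 7c) + (-5c - 3)(4t + 7c); both groups contain (4t + 7c), giving -(5t + 5c + 3)(4t + 7c).

-(7t - 9c)(5t + 5c + 3)(4t + 7c)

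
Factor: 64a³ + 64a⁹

64a³(a² + 1)(a⁴ - a² + 1)

Factor out 64a³ first: what remains is a⁶ + 1.
Recognize a sum of cubes with the parts a² and 1.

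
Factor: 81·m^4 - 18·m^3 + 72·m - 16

Group as (81·m^4 + 72·m) + (-18·m^3 - 16) = 9·m·(9·m^3 + 8) - 2·(9·m^3 + 8).
Both groups share the factor (9·m^3 + 8).

(9·m - 2)·(9·m^3 + 8)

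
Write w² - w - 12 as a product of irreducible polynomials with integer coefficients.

Two integers with product -12 and sum -1 are -4 and 3.

(w + 3)*(w - 4)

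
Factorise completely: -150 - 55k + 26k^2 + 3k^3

(3k + 5)(k + 10)(k - 3)

Among the possible rational roots, k = -5/3 is a root, so (3k + 5) is a factor; dividing leaves k^2 + 7k - 30.
The remaining quadratic factors as (k - 3)(k + 10).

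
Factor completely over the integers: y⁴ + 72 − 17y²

(y + 3)(y − 3)(y² − 8)

Substitute u = y² to get a quadratic in u, then factor.
y² − 8 is irreducible over ℤ (8 is not a perfect square).
y² − 9 is a difference of squares.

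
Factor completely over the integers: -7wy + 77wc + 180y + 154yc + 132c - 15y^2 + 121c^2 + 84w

-(y - 11c - 12)(7w + 15y + 11c)

Group: -y(7w + 15y + 11c) + (11c + 12)(7w + 15y + 11c); both groups contain (7w + 15y + 11c).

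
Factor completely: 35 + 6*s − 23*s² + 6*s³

Among the possible rational roots, s = 5/2 is a root, giving the factor (2*s − 5) and quotient 3*s² − 4*s − 7.
The remaining quadratic factors as (3*s − 7)(s + 1).

(2*s − 5)*(3*s − 7)*(s + 1)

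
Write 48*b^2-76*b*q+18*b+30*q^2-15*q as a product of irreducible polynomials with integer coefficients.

(6*b-5*q)*(8*b-6*q+3)

Group: 8*b*(6*b-5*q) + (-6*q+3)*(6*b-5*q); both groups contain (6*b-5*q).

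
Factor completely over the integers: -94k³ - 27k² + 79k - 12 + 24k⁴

(4k - 3)(6k - 1)(k + 1)(k - 4)

By the rational root theorem, k = 4 is a root, so (k - 4) divides it; the quotient is 24k³ + 2k² - 19k + 3.
Continuing, k = 1/6 is a root, giving the factor (6k - 1) and quotient 4k² + k - 3.
The remaining quadratic factors as (k + 1)(4k - 3).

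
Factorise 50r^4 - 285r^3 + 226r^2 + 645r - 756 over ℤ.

Among the possible rational roots, r = 7/5 is a root, giving the factor (5r - 7) and quotient 10r^3 - 43r^2 - 15r + 108.
Continuing, r = 4 is a root, giving the factor (r - 4) and quotient 10r^2 - 3r - 27.
The remaining quadratic factors as (5r - 9)(2r + 3).

(2r + 3)(5r - 7)(5r - 9)(r - 4)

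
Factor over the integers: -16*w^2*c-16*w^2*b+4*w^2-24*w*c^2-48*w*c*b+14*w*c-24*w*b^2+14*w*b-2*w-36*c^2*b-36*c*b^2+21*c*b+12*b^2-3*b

Group: 2*w*(-8*w*c-8*w*b+2*w-12*c*b-12*b^2+3*b) + (3*c-1)*(-8*w*c-8*w*b+2*w-12*c*b-12*b^2+3*b); both groups contain (-8*w*c-8*w*b+2*w-12*c*b-12*b^2+3*b), so (2*w+3*c-1) is a factor with cofactor -8*w*c-8*w*b+2*w-12*c*b-12*b^2+3*b.
The cofactor groups again: -8*w*c-8*w*b+2*w-12*c*b-12*b^2+3*b = -4*c*(2*w+3*b) + (-4*b+1)*(2*w+3*b); both groups contain (2*w+3*b), giving -(4*c+4*b-1)*(2*w+3*b).

-(2*w+3*b)*(2*w+3*c-1)*(4*c+4*b-1)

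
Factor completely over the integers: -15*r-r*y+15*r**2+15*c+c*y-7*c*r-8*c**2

Group: -8*c*(c-r) + (-15*r+y+15)*(c-r); both groups contain (c-r).

-(8*c+15*r-y-15)*(c-r)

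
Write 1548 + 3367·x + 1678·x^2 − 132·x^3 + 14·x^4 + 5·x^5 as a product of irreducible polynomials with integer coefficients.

(5·x + 4)·(x + 1)·(x + 9)·(x^2 − 8·x + 43)

By the rational root theorem, x = −1 is a root, so (x + 1) divides it; the quotient is 5·x^4 + 9·x^3 − 141·x^2 + 1819·x + 1548.
Continuing, x = −9 is a root, giving the factor (x + 9) and quotient 5·x^3 − 36·x^2 + 183·x + 172.
Next, x = −4/5 is a root, so (5·x + 4) divides it; the quotient is x^2 − 8·x + 43.
The quadratic x^2 − 8·x + 43 has discriminant −108 < 0 and is irreducible over ℤ.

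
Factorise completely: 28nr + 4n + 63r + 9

Group as (28nr + 4n) + (63r + 9) = 4n(7r + 1) + 9(7r + 1).
Both groups share the factor (7r + 1).

(4n + 9)(7r + 1)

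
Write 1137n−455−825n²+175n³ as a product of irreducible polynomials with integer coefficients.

(5n−13)(5n−7)(7n−5)

Testing divisors of the constant over divisors of the leading coefficient, n = 5/7 is a root, so (7n−5) divides it; the quotient is 25n²−100n+91.
The remaining quadratic factors as (5n−7)(5n−13).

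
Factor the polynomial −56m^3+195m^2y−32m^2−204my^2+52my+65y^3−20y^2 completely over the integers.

Group: 8m(−7m^2+20my−4m−13y^2+4y) − 5y(−7m^2+20my−4m−13y^2+4y); both groups contain (−7m^2+20my−4m−13y^2+4y), so (8m−5y) is a factor with cofactor −7m^2+20my−4m−13y^2+4y.
The cofactor groups again: −7m^2+20my−4m−13y^2+4y = −m(7m−13y+4) + y(7m−13y+4); both groups contain (7m−13y+4), giving −(m−y)(7m−13y+4).

−(7m−13y+4)(8m−5y)(m−y)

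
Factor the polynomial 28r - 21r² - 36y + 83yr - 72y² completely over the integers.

Group: -9y(8y - 3r + 4) + 7r(8y - 3r + 4); both groups contain (8y - 3r + 4).

-(8y - 3r + 4)(9y - 7r)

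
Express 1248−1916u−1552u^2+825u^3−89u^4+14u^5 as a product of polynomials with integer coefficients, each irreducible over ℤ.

(2u−1)(7u+8)(u−3)(u^2−4u+52)

Trying the rational-root candidates, u = 1/2 is a root, giving the factor (2u−1) and quotient 7u^4−41u^3+392u^2−580u−1248.
Then u = 3 is a root, so (u−3) is a factor; dividing leaves 7u^3−20u^2+332u+416.
Next, u = −8/7 is a root, so (7u+8) is a factor; dividing leaves u^2−4u+52.
The quadratic u^2−4u+52 has discriminant −192 < 0 and is irreducible over ℤ.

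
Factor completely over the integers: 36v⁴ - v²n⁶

Pull out the common factor v², leaving 36v² - n⁶.
Recognize a difference of squares with the parts 6v and n³.

v²(6v - n³)(6v + n³)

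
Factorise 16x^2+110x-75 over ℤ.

Need a pair with product 16·(-75) = -1200 and sum 110: that's -10 and 120.
Split the middle term: 16x^2-10x + 120x-75 = 2x(8x-5) + 15(8x-5).

(2x+15)(8x-5)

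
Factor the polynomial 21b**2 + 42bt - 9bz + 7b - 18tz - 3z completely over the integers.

(3b + 6t + 1)(7b - 3z)

Group: 7b(3b + 6t + 1) - 3z(3b + 6t + 1); both groups contain (3b + 6t + 1).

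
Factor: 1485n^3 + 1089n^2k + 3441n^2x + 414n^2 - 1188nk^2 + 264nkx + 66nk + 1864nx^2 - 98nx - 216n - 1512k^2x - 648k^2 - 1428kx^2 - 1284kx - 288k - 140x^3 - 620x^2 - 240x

(15n - 9k - x - 4)(11n + 14x + 6)(9n + 12k + 10x)

Group: 15n(99n^2 + 132nk + 236nx + 54n + 168kx + 72k + 140x^2 + 60x) + (-9k - x - 4)(99n^2 + 132nk + 236nx + 54n + 168kx + 72k + 140x^2 + 60x); both groups contain (99n^2 + 132nk + 236nx + 54n + 168kx + 72k + 140x^2 + 60x), so (15n - 9k - x - 4) is a factor with cofactor 99n^2 + 132nk + 236nx + 54n + 168kx + 72k + 140x^2 + 60x.
The cofactor groups again: 99n^2 + 132nk + 236nx + 54n + 168kx + 72k + 140x^2 + 60x = 11n(9n + 12k + 10x) + (14x + 6)(9n + 12k + 10x); both groups contain (9n + 12k + 10x), giving (11n + 14x + 6)(9n + 12k + 10x).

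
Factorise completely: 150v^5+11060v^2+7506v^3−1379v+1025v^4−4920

(5v+8)(5v−3)(6v+5)(v^2+5v+41)

Among the possible rational roots, v = 3/5 is a root, giving the factor (5v−3) and quotient 30v^4+223v^3+1635v^2+3193v+1640.
Next, v = −8/5 is a root, so (5v+8) is a factor; dividing leaves 6v^3+35v^2+271v+205.
Then v = −5/6 is a root, giving the factor (6v+5) and quotient v^2+5v+41.
The quadratic v^2+5v+41 has discriminant −139 < 0 and is irreducible over ℤ.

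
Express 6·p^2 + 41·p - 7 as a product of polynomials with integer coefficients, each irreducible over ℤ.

Need a pair with product 6·(-7) = -42 and sum 41: that's 42 and -1.
Split the middle term: 6·p^2 + 42·p - p - 7 = 6·p·(p + 7) - (p + 7).

(6·p - 1)·(p + 7)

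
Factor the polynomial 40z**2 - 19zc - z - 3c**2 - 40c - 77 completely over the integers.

Group: 8z(5z - 3c - 7) + (c + 11)(5z - 3c - 7); both groups contain (5z - 3c - 7).

(5z - 3c - 7)(8z + c + 11)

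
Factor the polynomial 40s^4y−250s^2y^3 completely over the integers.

Pull out the common factor 10s^2y; 4s^2−25y^2 is a difference of squares.

10s^2y(2s+5y)(2s−5y)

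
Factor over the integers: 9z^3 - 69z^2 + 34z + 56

Among the possible rational roots, z = 7 is a root, so (z - 7) is a factor; dividing leaves 9z^2 - 6z - 8.
The remaining quadratic factors as (3z + 2)(3z - 4).

(3z + 2)(3z - 4)(z - 7)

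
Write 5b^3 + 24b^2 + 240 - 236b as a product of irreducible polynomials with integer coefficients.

Trying the rational-root candidates, b = 4 is a root, giving the factor (b - 4) and quotient 5b^2 + 44b - 60.
The remaining quadratic factors as (5b - 6)(b + 10).

(5b - 6)(b + 10)(b - 4)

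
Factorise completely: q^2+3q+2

(q+1)(q+2)

Two integers with product 2 and sum 3 are 1 and 2.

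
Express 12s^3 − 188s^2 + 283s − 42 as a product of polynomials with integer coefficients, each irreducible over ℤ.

Testing divisors of the constant over divisors of the leading coefficient, s = 14 is a root, giving the factor (s − 14) and quotient 12s^2 − 20s + 3.
The remaining quadratic factors as (6s − 1)(2s − 3).

(2s − 3)(6s − 1)(s − 14)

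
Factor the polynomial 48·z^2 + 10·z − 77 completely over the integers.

Need a pair with product 48·(−77) = −3696 and sum 10: that's 66 and −56.
Split the middle term: 48·z^2 + 66·z − 56·z − 77 = 6·z·(8·z + 11) − 7·(8·z + 11).

(6·z − 7)·(8·z + 11)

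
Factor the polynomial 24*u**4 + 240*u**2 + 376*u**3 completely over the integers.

Pull out the common factor 8*u**2, then factor the remaining trinomial.

8*u**2*(3*u + 2)*(u + 15)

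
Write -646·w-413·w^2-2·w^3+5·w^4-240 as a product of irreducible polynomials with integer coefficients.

Trying the rational-root candidates, w = -1 is a root, so (w+1) divides it; the quotient is 5·w^3-7·w^2-406·w-240.
Continuing, w = -3/5 is a root, so (5·w+3) divides it; the quotient is w^2-2·w-80.
The remaining quadratic factors as (w-10)(w+8).

(5·w+3)·(w+1)·(w+8)·(w-10)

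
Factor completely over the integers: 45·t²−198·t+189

9·(5·t−7)·(t−3)

Pull out the common factor 9, then factor the remaining trinomial.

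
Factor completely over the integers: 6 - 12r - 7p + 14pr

(2r - 1)(7p - 6)

Group as (14pr - 7p) + (-12r + 6) = 7p(2r - 1) - 6(2r - 1).
Both groups share the factor (2r - 1).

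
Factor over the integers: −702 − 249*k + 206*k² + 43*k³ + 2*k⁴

Trying the rational-root candidates, k = −13 is a root, so (k + 13) is a factor; dividing leaves 2*k³ + 17*k² − 15*k − 54.
Next, k = −9 is a root, so (k + 9) is a factor; dividing leaves 2*k² − k − 6.
The remaining quadratic factors as (2*k + 3)(k − 2).

(2*k + 3)*(k + 13)*(k + 9)*(k − 2)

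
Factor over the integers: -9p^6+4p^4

Factor out p^4 first: what remains is -9p^2+4.
Recognize a difference of squares with the parts 2 and 3p.

-p^4(3p+2)(3p-2)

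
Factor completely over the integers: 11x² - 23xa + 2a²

Group: x(11x - a) - 2a(11x - a); both groups contain (11x - a).

(x - 2a)(11x - a)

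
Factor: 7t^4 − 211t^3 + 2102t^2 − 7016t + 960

Among the possible rational roots, t = 1/7 is a root, giving the factor (7t − 1) and quotient t^3 − 30t^2 + 296t − 960.
Continuing, t = 8 is a root, giving the factor (t − 8) and quotient t^2 − 22t + 120.
The remaining quadratic factors as (t − 10)(t − 12).

(7t − 1)(t − 10)(t − 12)(t − 8)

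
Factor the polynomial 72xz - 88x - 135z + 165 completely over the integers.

(8x - 15)(9z - 11)

Group as (72xz - 88x) + (-135z + 165) = 8x(9z - 11) - 15(9z - 11).
Both groups share the factor (9z - 11).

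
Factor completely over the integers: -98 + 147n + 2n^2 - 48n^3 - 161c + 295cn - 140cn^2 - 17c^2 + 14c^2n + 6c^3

Group: c(6c^2 - 22cn + 25c - 8n^2 - 9n + 14) + (6n - 7)(6c^2 - 22cn + 25c - 8n^2 - 9n + 14); both groups contain (6c^2 - 22cn + 25c - 8n^2 - 9n + 14), so (c + 6n - 7) is a factor with cofactor 6c^2 - 22cn + 25c - 8n^2 - 9n + 14.
The cofactor groups again: 6c^2 - 22cn + 25c - 8n^2 - 9n + 14 = 2c(3c + n + 2) + (-8n + 7)(3c + n + 2); both groups contain (3c + n + 2), giving (2c - 8n + 7)(3c + n + 2).

(2c - 8n + 7)(3c + n + 2)(c + 6n - 7)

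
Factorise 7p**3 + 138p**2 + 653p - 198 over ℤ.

(7p - 2)(p + 11)(p + 9)

By the rational root theorem, p = -9 is a root, so (p + 9) divides it; the quotient is 7p**2 + 75p - 22.
The remaining quadratic factors as (p + 11)(7p - 2).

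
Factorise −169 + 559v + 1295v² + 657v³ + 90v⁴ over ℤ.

Trying the rational-root candidates, v = −13/6 is a root, giving the factor (6v + 13) and quotient 15v³ + 77v² + 49v − 13.
Next, v = 1/5 is a root, giving the factor (5v − 1) and quotient 3v² + 16v + 13.
The remaining quadratic factors as (3v + 13)(v + 1).

(3v + 13)(5v − 1)(6v + 13)(v + 1)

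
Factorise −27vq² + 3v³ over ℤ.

Pull out the common factor 3v; v² − 9q² is a difference of squares.

3v(v − 3q)(v + 3q)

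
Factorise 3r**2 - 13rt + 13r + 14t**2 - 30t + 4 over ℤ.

(3r - 7t + 1)(r - 2t + 4)

Group: r(3r - 7t + 1) + (-2t + 4)(3r - 7t + 1); both groups contain (3r - 7t + 1).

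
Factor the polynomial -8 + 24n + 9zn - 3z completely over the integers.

(3n - 1)(3z + 8)

Group as (9zn - 3z) + (24n - 8) = 3z(3n - 1) + 8(3n - 1).
Both groups share the factor (3n - 1).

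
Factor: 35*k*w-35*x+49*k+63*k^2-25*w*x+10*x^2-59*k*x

(7*k-5*x)*(9*k+5*w-2*x+7)

Group: 9*k*(7*k-5*x) + (5*w-2*x+7)*(7*k-5*x); both groups contain (7*k-5*x).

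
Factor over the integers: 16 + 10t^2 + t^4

Substitute u = t^2 to get a quadratic in u, then factor.
t^2 + 2 is irreducible over ℤ (always positive, so no real roots).
t^2 + 8 is irreducible over ℤ (always positive, so no real roots).

(t^2 + 2)(t^2 + 8)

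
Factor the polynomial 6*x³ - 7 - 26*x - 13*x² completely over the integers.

(2*x - 7)*(3*x + 1)*(x + 1)

Among the possible rational roots, x = 7/2 is a root, so (2*x - 7) divides it; the quotient is 3*x² + 4*x + 1.
The remaining quadratic factors as (x + 1)(3*x + 1).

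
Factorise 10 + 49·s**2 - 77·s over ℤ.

Need a pair with product 49·10 = 490 and sum -77: that's -7 and -70.
Split the middle term: 49·s**2 - 7·s - 70·s + 10 = 7·s·(7·s - 1) - 10·(7·s - 1).

(7·s - 1)·(7·s - 10)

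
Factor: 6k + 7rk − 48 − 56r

Group as (7rk − 56r) + (6k − 48) = 7r(k − 8) + 6(k − 8).
Both groups share the factor (k − 8).

(7r + 6)(k − 8)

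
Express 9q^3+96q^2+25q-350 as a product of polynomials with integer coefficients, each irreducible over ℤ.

Testing divisors of the constant over divisors of the leading coefficient, q = 5/3 is a root, so (3q-5) is a factor; dividing leaves 3q^2+37q+70.
The remaining quadratic factors as (3q+7)(q+10).

(3q+7)(3q-5)(q+10)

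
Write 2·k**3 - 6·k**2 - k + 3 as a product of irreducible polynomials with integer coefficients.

Group as (2·k**3 - k) + (-6·k**2 + 3) = k·(2·k**2 - 1) - 3·(2·k**2 - 1).
Both groups share the factor (2·k**2 - 1).

(k - 3)·(2·k**2 - 1)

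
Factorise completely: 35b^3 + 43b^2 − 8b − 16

Trying the rational-root candidates, b = −4/5 is a root, so (5b + 4) divides it; the quotient is 7b^2 + 3b − 4.
The remaining quadratic factors as (7b − 4)(b + 1).

(5b + 4)(7b − 4)(b + 1)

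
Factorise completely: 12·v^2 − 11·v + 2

(3·v − 2)·(4·v − 1)

Need a pair with product 12·2 = 24 and sum −11: that's −3 and −8.
Split the middle term: 12·v^2 − 3·v − 8·v + 2 = 3·v·(4·v − 1) − 2·(4·v − 1).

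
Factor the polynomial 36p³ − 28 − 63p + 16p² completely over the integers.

(9p + 4)(4p² − 7)

Group as (36p³ − 63p) + (16p² − 28) = 9p(4p² − 7) + 4(4p² − 7).
Both groups share the factor (4p² − 7).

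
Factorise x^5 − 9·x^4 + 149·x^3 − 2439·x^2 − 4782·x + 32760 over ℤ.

By the rational root theorem, x = 3 is a root, so (x − 3) is a factor; dividing leaves x^4 − 6·x^3 + 131·x^2 − 2046·x − 10920.
Then x = −4 is a root, so (x + 4) divides it; the quotient is x^3 − 10·x^2 + 171·x − 2730.
Then x = 13 is a root, so (x − 13) divides it; the quotient is x^2 + 3·x + 210.
The quadratic x^2 + 3·x + 210 has discriminant −831 < 0 and is irreducible over ℤ.

(x + 4)·(x − 13)·(x − 3)·(x^2 + 3·x + 210)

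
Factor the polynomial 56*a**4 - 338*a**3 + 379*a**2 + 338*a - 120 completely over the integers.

(2*a - 5)*(4*a + 3)*(7*a - 2)*(a - 4)

Trying the rational-root candidates, a = 2/7 is a root, so (7*a - 2) is a factor; dividing leaves 8*a**3 - 46*a**2 + 41*a + 60.
Next, a = -3/4 is a root, so (4*a + 3) is a factor; dividing leaves 2*a**2 - 13*a + 20.
The remaining quadratic factors as (2*a - 5)(a - 4).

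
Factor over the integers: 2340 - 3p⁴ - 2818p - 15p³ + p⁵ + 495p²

By the rational root theorem, p = 1 is a root, giving the factor (p - 1) and quotient p⁴ - 2p³ - 17p² + 478p - 2340.
Next, p = -9 is a root, so (p + 9) is a factor; dividing leaves p³ - 11p² + 82p - 260.
Continuing, p = 5 is a root, so (p - 5) divides it; the quotient is p² - 6p + 52.
The quadratic p² - 6p + 52 has discriminant -172 < 0 and is irreducible over ℤ.

(p + 9)(p - 1)(p - 5)(p² - 6p + 52)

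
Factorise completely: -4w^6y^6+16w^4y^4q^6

-4w^4y^4(wy-2q^3)(wy+2q^3)

Every term has a factor of 4w^4y^4; factoring it out leaves -w^2y^2+4q^6.
Recognize a difference of squares with the parts 2q^3 and wy.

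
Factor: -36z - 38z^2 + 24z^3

2z(3z + 2)(4z - 9)

Pull out the common factor 2z, then factor the remaining trinomial.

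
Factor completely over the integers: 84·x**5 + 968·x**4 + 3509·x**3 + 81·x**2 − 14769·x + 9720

(2·x + 9)·(6·x − 5)·(7·x − 8)·(x**2 + 9·x + 27)

By the rational root theorem, x = 5/6 is a root, giving the factor (6·x − 5) and quotient 14·x**4 + 173·x**3 + 729·x**2 + 621·x − 1944.
Continuing, x = 8/7 is a root, so (7·x − 8) is a factor; dividing leaves 2·x**3 + 27·x**2 + 135·x + 243.
Then x = −9/2 is a root, so (2·x + 9) is a factor; dividing leaves x**2 + 9·x + 27.
The quadratic x**2 + 9·x + 27 has discriminant −27 < 0 and is irreducible over ℤ.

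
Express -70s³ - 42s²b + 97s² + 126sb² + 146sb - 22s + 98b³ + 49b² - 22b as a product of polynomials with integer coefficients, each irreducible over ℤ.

-(10s - 14b - 11)(7s + 7b - 2)(s + b)

Group: 10s(-7s² - 14sb + 2s - 7b² + 2b) + (-14b - 11)(-7s² - 14sb + 2s - 7b² + 2b); both groups contain (-7s² - 14sb + 2s - 7b² + 2b), so (10s - 14b - 11) is a factor with cofactor -7s² - 14sb + 2s - 7b² + 2b.
The cofactor groups again: -7s² - 14sb + 2s - 7b² + 2b = -7s(s + b) + (-7b + 2)(s + b); both groups contain (s + b), giving -(7s + 7b - 2)(s + b).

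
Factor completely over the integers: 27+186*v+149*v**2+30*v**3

(5*v+9)*(6*v+1)*(v+3)

By the rational root theorem, v = -1/6 is a root, so (6*v+1) divides it; the quotient is 5*v**2+24*v+27.
The remaining quadratic factors as (5*v+9)(v+3).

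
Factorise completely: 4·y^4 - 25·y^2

y^2·(2·y + 5)·(2·y - 5)

Factor out y^2 first: what remains is 4·y^2 - 25.
Recognize a difference of squares with the parts 2·y and 5.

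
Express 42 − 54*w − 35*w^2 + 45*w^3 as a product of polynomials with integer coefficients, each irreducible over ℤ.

(9*w − 7)*(5*w^2 − 6)

Group as (45*w^3 − 54*w) + (−35*w^2 + 42) = 9*w*(5*w^2 − 6) − 7*(5*w^2 − 6).
Both groups share the factor (5*w^2 − 6).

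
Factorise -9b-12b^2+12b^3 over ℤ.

Pull out the common factor 3b, then factor the remaining trinomial.

3b(2b+1)(2b-3)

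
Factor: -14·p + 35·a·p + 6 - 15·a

Group as (35·a·p - 15·a) + (-14·p + 6) = 5·a·(7·p - 3) - 2·(7·p - 3).
Both groups share the factor (7·p - 3).

(5·a - 2)·(7·p - 3)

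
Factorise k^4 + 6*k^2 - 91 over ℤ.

(k^2 + 13)*(k^2 - 7)

Substitute u = k^2 to get a quadratic in u, then factor.
k^2 + 13 is irreducible over ℤ (always positive, so no real roots).
k^2 - 7 is irreducible over ℤ (7 is not a perfect square).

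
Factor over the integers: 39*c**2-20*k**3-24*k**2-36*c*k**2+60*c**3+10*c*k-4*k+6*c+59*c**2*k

Group: 5*c*(12*c**2+7*c*k+3*c-10*k**2-2*k) + (2*k+2)*(12*c**2+7*c*k+3*c-10*k**2-2*k); both groups contain (12*c**2+7*c*k+3*c-10*k**2-2*k), so (5*c+2*k+2) is a factor with cofactor 12*c**2+7*c*k+3*c-10*k**2-2*k.
The cofactor groups again: 12*c**2+7*c*k+3*c-10*k**2-2*k = 3*c*(4*c+5*k+1) - 2*k*(4*c+5*k+1); both groups contain (4*c+5*k+1), giving (3*c-2*k)*(4*c+5*k+1).

(3*c-2*k)*(4*c+5*k+1)*(5*c+2*k+2)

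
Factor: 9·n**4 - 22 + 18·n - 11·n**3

Group as (9·n**4 + 18·n) + (-11·n**3 - 22) = 9·n·(n**3 + 2) - 11·(n**3 + 2).
Both groups share the factor (n**3 + 2).

(9·n - 11)·(n**3 + 2)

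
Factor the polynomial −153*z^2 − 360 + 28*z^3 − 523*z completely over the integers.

(4*z + 5)*(7*z + 9)*(z − 8)

By the rational root theorem, z = −5/4 is a root, so (4*z + 5) divides it; the quotient is 7*z^2 − 47*z − 72.
The remaining quadratic factors as (z − 8)(7*z + 9).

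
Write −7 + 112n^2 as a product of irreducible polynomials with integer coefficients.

7(4n + 1)(4n − 1)

Every term has a factor of 7. Then 16n^2 − 1 = (4n)² − (1)².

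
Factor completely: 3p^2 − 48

3(p + 4)(p − 4)

Every term has a factor of 3. Then p^2 − 16 = (p)² − (4)².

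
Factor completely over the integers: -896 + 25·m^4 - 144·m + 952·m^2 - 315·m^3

Trying the rational-root candidates, m = 7/5 is a root, giving the factor (5·m - 7) and quotient 5·m^3 - 56·m^2 + 112·m + 128.
Then m = -4/5 is a root, giving the factor (5·m + 4) and quotient m^2 - 12·m + 32.
The remaining quadratic factors as (m - 4)(m - 8).

(5·m + 4)·(5·m - 7)·(m - 4)·(m - 8)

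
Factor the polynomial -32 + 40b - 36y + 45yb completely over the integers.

(5b - 4)(9y + 8)

Group as (45yb - 36y) + (40b - 32) = 9y(5b - 4) + 8(5b - 4).
Both groups share the factor (5b - 4).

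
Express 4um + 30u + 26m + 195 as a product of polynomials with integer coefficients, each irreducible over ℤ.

(2m + 15)(2u + 13)

Group as (4um + 30u) + (26m + 195) = 2u(2m + 15) + 13(2m + 15).
Both groups share the factor (2m + 15).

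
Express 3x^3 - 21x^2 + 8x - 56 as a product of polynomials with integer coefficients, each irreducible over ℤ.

(x - 7)(3x^2 + 8)

Group as (3x^3 + 8x) + (-21x^2 - 56) = x(3x^2 + 8) - 7(3x^2 + 8).
Both groups share the factor (3x^2 + 8).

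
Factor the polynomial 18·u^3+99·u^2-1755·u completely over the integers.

9·u·(2·u-15)·(u+13)

Pull out the common factor 9·u, then factor the remaining trinomial.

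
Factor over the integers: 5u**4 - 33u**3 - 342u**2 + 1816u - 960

(5u - 3)(u + 8)(u - 10)(u - 4)

Among the possible rational roots, u = -8 is a root, so (u + 8) is a factor; dividing leaves 5u**3 - 73u**2 + 242u - 120.
Continuing, u = 3/5 is a root, giving the factor (5u - 3) and quotient u**2 - 14u + 40.
The remaining quadratic factors as (u - 4)(u - 10).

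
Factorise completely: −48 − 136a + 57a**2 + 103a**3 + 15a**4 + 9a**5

Trying the rational-root candidates, a = 1 is a root, so (a − 1) divides it; the quotient is 9a**4 + 24a**3 + 127a**2 + 184a + 48.
Then a = −4/3 is a root, so (3a + 4) divides it; the quotient is 3a**3 + 4a**2 + 37a + 12.
Next, a = −1/3 is a root, so (3a + 1) divides it; the quotient is a**2 + a + 12.
The quadratic a**2 + a + 12 has discriminant −47 < 0 and is irreducible over ℤ.

(3a + 1)(3a + 4)(a − 1)(a**2 + a + 12)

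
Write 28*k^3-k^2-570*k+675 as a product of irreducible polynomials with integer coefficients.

Trying the rational-root candidates, k = 9/7 is a root, so (7*k-9) is a factor; dividing leaves 4*k^2+5*k-75.
The remaining quadratic factors as (k+5)(4*k-15).

(4*k-15)*(7*k-9)*(k+5)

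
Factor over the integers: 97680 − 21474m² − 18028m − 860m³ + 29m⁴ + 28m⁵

Testing divisors of the constant over divisors of the leading coefficient, m = 12/7 is a root, so (7m − 12) is a factor; dividing leaves 4m⁴ + 11m³ − 104m² − 3246m − 8140.
Continuing, m = −11/4 is a root, so (4m + 11) is a factor; dividing leaves m³ − 26m − 740.
Next, m = 10 is a root, so (m − 10) divides it; the quotient is m² + 10m + 74.
The quadratic m² + 10m + 74 has discriminant −196 < 0 and is irreducible over ℤ.

(4m + 11)(7m − 12)(m − 10)(m² + 10m + 74)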